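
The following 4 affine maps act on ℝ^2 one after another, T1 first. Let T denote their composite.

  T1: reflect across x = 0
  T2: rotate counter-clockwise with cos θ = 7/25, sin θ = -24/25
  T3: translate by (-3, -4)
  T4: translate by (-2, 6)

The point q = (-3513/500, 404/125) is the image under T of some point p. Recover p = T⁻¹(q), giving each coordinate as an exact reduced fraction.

p = (7/4, -8/5)

T1 = [-1 0 0; 0 1 0; 0 0 1]
T2·T1 = [-7/25 24/25 0; 24/25 7/25 0; 0 0 1]
T3·…·T1 = [-7/25 24/25 -3; 24/25 7/25 -4; 0 0 1]
T4·…·T1 = [-7/25 24/25 -5; 24/25 7/25 2; 0 0 1]
det M = -1; M⁻¹ = [-7/25 24/25 -83/25; 24/25 7/25 106/25; 0 0 1]
M⁻¹ · (-3513/500, 404/125)ᵀ = (7/4, -8/5)ᵀ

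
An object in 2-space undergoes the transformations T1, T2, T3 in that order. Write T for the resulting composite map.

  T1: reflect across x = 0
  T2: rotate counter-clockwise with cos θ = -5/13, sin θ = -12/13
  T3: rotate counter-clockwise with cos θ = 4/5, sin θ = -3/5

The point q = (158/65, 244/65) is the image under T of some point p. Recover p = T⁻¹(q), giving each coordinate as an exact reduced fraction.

p = (4, -2)

T1 = [-1 0 0; 0 1 0; 0 0 1]
T2·T1 = [5/13 12/13 0; 12/13 -5/13 0; 0 0 1]
T3·…·T1 = [56/65 33/65 0; 33/65 -56/65 0; 0 0 1]
det M = -1; M⁻¹ = [56/65 33/65 0; 33/65 -56/65 0; 0 0 1]
M⁻¹ · (158/65, 244/65)ᵀ = (4, -2)ᵀ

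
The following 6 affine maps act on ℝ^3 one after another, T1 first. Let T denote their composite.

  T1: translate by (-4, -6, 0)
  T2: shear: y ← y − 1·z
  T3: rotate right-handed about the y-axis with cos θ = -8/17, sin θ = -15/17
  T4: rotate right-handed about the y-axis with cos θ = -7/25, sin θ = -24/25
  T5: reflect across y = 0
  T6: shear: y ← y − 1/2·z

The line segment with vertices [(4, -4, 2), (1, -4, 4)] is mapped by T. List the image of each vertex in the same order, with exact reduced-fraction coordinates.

T1 translate by (-4, -6, 0): (4, -4, 2) → (0, -10, 2); (1, -4, 4) → (-3, -10, 4)
T2 shear: y ← y − 1·z: (0, -10, 2) → (0, -12, 2); (-3, -10, 4) → (-3, -14, 4)
T3 rotate right-handed about the y-axis with cos θ = -8/17, sin θ = -15/17: (0, -12, 2) → (-30/17, -12, -16/17); (-3, -14, 4) → (-36/17, -14, -77/17)
T4 rotate right-handed about the y-axis with cos θ = -7/25, sin θ = -24/25: (-30/17, -12, -16/17) → (594/425, -12, -608/425); (-36/17, -14, -77/17) → (84/17, -14, -13/17)
T5 reflect across y = 0: (594/425, -12, -608/425) → (594/425, 12, -608/425); (84/17, -14, -13/17) → (84/17, 14, -13/17)
T6 shear: y ← y − 1/2·z: (594/425, 12, -608/425) → (594/425, 5404/425, -608/425); (84/17, 14, -13/17) → (84/17, 489/34, -13/17)

image vertices: (594/425, 5404/425, -608/425), (84/17, 489/34, -13/17)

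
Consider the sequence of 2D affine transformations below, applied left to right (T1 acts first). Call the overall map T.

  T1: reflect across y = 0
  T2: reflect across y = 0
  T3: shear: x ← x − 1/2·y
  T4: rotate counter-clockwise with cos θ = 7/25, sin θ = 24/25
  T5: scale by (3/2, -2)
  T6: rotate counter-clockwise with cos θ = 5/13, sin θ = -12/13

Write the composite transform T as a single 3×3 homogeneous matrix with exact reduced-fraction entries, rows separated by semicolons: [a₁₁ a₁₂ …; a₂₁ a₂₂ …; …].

T1 = [1 0 0; 0 -1 0; 0 0 1]
T2·T1 = [1 0 0; 0 1 0; 0 0 1]
T3·…·T1 = [1 -1/2 0; 0 1 0; 0 0 1]
T4·…·T1 = [7/25 -11/10 0; 24/25 -1/5 0; 0 0 1]
T5·…·T1 = [21/50 -33/20 0; -48/25 2/5 0; 0 0 1]
T6·…·T1 = [-1047/650 -69/260 0; -366/325 109/65 0; 0 0 1]

T = [-1047/650 -69/260 0; -366/325 109/65 0; 0 0 1]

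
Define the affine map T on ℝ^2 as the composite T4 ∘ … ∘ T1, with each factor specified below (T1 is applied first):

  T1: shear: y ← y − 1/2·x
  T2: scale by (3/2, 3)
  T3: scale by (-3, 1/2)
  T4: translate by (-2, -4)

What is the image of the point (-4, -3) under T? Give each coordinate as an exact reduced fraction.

T1 shear: y ← y − 1/2·x: (-4, -3) → (-4, -1)
T2 scale by (3/2, 3): (-4, -1) → (-6, -3)
T3 scale by (-3, 1/2): (-6, -3) → (18, -3/2)
T4 translate by (-2, -4): (18, -3/2) → (16, -11/2)

T(p) = (16, -11/2)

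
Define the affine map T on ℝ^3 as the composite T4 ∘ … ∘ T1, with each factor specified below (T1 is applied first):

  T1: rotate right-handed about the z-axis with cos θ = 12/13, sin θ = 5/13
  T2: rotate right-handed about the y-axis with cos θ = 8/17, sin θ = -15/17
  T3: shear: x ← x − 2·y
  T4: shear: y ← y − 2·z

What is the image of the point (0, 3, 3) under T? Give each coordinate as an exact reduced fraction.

T1 rotate right-handed about the z-axis with cos θ = 12/13, sin θ = 5/13: (0, 3, 3) → (-15/13, 36/13, 3)
T2 rotate right-handed about the y-axis with cos θ = 8/17, sin θ = -15/17: (-15/13, 36/13, 3) → (-705/221, 36/13, 87/221)
T3 shear: x ← x − 2·y: (-705/221, 36/13, 87/221) → (-1929/221, 36/13, 87/221)
T4 shear: y ← y − 2·z: (-1929/221, 36/13, 87/221) → (-1929/221, 438/221, 87/221)

T(p) = (-1929/221, 438/221, 87/221)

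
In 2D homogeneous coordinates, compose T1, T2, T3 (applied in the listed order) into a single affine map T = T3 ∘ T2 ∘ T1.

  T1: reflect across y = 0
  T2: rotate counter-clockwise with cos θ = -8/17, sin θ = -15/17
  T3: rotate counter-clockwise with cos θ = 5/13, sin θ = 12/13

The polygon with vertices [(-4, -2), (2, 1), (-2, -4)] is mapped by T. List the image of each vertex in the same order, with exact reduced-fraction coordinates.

image vertices: (-218/221, 964/221), (109/221, -482/221), (404/221, 902/221)

T1 reflect across y = 0: (-4, -2) → (-4, 2); (2, 1) → (2, -1); (-2, -4) → (-2, 4)
T2 rotate counter-clockwise with cos θ = -8/17, sin θ = -15/17: (-4, 2) → (62/17, 44/17); (2, -1) → (-31/17, -22/17); (-2, 4) → (76/17, -2/17)
T3 rotate counter-clockwise with cos θ = 5/13, sin θ = 12/13: (62/17, 44/17) → (-218/221, 964/221); (-31/17, -22/17) → (109/221, -482/221); (76/17, -2/17) → (404/221, 902/221)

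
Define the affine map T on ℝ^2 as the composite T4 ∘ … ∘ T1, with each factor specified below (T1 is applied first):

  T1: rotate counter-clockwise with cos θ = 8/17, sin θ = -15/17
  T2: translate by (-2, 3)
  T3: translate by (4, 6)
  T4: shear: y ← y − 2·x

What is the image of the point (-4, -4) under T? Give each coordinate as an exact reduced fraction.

T1 rotate counter-clockwise with cos θ = 8/17, sin θ = -15/17: (-4, -4) → (-92/17, 28/17)
T2 translate by (-2, 3): (-92/17, 28/17) → (-126/17, 79/17)
T3 translate by (4, 6): (-126/17, 79/17) → (-58/17, 181/17)
T4 shear: y ← y − 2·x: (-58/17, 181/17) → (-58/17, 297/17)

T(p) = (-58/17, 297/17)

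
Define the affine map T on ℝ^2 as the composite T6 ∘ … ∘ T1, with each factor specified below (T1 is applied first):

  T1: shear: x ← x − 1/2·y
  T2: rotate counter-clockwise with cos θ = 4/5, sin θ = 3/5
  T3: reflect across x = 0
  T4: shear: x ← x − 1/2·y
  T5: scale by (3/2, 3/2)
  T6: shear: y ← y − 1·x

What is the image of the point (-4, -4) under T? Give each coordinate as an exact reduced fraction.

T(p) = (21/10, -87/10)

T1 shear: x ← x − 1/2·y: (-4, -4) → (-2, -4)
T2 rotate counter-clockwise with cos θ = 4/5, sin θ = 3/5: (-2, -4) → (4/5, -22/5)
T3 reflect across x = 0: (4/5, -22/5) → (-4/5, -22/5)
T4 shear: x ← x − 1/2·y: (-4/5, -22/5) → (7/5, -22/5)
T5 scale by (3/2, 3/2): (7/5, -22/5) → (21/10, -33/5)
T6 shear: y ← y − 1·x: (21/10, -33/5) → (21/10, -87/10)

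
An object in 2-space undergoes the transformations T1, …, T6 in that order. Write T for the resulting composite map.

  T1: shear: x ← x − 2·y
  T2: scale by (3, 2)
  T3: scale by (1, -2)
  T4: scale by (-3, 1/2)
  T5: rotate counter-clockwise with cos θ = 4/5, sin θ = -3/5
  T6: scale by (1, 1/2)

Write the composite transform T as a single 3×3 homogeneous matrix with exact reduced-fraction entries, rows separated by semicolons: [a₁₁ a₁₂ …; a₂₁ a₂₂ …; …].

T = [-36/5 66/5 0; 27/10 -31/5 0; 0 0 1]

T1 = [1 -2 0; 0 1 0; 0 0 1]
T2·T1 = [3 -6 0; 0 2 0; 0 0 1]
T3·…·T1 = [3 -6 0; 0 -4 0; 0 0 1]
T4·…·T1 = [-9 18 0; 0 -2 0; 0 0 1]
T5·…·T1 = [-36/5 66/5 0; 27/5 -62/5 0; 0 0 1]
T6·…·T1 = [-36/5 66/5 0; 27/10 -31/5 0; 0 0 1]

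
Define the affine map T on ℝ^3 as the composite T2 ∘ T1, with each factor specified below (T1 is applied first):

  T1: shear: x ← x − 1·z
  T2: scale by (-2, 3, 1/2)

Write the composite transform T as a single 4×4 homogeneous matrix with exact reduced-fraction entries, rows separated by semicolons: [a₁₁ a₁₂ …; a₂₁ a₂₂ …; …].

T1 = [1 0 -1 0; 0 1 0 0; 0 0 1 0; 0 0 0 1]
T2·T1 = [-2 0 2 0; 0 3 0 0; 0 0 1/2 0; 0 0 0 1]

T = [-2 0 2 0; 0 3 0 0; 0 0 1/2 0; 0 0 0 1]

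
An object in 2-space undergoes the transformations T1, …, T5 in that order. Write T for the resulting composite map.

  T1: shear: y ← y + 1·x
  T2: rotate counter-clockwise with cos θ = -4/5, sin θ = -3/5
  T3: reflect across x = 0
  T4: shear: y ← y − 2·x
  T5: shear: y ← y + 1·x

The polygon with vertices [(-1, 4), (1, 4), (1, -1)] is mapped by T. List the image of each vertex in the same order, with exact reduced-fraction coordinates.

image vertices: (-13/5, 4/5), (-11/5, -12/5), (4/5, -7/5)

T1 shear: y ← y + 1·x: (-1, 4) → (-1, 3); (1, 4) → (1, 5); (1, -1) → (1, 0)
T2 rotate counter-clockwise with cos θ = -4/5, sin θ = -3/5: (-1, 3) → (13/5, -9/5); (1, 5) → (11/5, -23/5); (1, 0) → (-4/5, -3/5)
T3 reflect across x = 0: (13/5, -9/5) → (-13/5, -9/5); (11/5, -23/5) → (-11/5, -23/5); (-4/5, -3/5) → (4/5, -3/5)
T4 shear: y ← y − 2·x: (-13/5, -9/5) → (-13/5, 17/5); (-11/5, -23/5) → (-11/5, -1/5); (4/5, -3/5) → (4/5, -11/5)
T5 shear: y ← y + 1·x: (-13/5, 17/5) → (-13/5, 4/5); (-11/5, -1/5) → (-11/5, -12/5); (4/5, -11/5) → (4/5, -7/5)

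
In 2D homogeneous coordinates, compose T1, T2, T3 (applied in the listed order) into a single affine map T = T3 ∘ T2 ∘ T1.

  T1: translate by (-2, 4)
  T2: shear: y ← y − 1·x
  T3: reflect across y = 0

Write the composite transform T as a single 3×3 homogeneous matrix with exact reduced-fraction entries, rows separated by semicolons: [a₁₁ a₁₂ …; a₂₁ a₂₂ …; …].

T = [1 0 -2; 1 -1 -6; 0 0 1]

T1 = [1 0 -2; 0 1 4; 0 0 1]
T2·T1 = [1 0 -2; -1 1 6; 0 0 1]
T3·…·T1 = [1 0 -2; 1 -1 -6; 0 0 1]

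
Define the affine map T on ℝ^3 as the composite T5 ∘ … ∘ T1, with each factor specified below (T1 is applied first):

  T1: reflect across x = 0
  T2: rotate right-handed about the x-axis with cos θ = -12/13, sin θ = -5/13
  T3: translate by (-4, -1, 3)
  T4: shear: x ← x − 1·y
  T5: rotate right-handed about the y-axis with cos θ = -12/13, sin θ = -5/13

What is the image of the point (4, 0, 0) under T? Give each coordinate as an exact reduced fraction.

T1 reflect across x = 0: (4, 0, 0) → (-4, 0, 0)
T2 rotate right-handed about the x-axis with cos θ = -12/13, sin θ = -5/13: (-4, 0, 0) → (-4, 0, 0)
T3 translate by (-4, -1, 3): (-4, 0, 0) → (-8, -1, 3)
T4 shear: x ← x − 1·y: (-8, -1, 3) → (-7, -1, 3)
T5 rotate right-handed about the y-axis with cos θ = -12/13, sin θ = -5/13: (-7, -1, 3) → (69/13, -1, -71/13)

T(p) = (69/13, -1, -71/13)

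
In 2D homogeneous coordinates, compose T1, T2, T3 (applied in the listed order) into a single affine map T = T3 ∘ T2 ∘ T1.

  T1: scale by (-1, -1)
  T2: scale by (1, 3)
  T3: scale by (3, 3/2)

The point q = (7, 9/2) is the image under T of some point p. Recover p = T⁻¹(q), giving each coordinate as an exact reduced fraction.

T1 = [-1 0 0; 0 -1 0; 0 0 1]
T2·T1 = [-1 0 0; 0 -3 0; 0 0 1]
T3·…·T1 = [-3 0 0; 0 -9/2 0; 0 0 1]
det M = 27/2; M⁻¹ = [-1/3 0 0; 0 -2/9 0; 0 0 1]
M⁻¹ · (7, 9/2)ᵀ = (-7/3, -1)ᵀ

p = (-7/3, -1)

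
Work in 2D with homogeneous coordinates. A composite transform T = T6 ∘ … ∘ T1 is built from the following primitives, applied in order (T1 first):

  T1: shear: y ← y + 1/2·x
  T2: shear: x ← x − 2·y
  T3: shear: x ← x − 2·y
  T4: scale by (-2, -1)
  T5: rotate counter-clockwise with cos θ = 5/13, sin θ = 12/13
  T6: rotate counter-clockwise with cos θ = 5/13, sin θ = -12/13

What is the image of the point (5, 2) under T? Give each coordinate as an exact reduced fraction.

T1 shear: y ← y + 1/2·x: (5, 2) → (5, 9/2)
T2 shear: x ← x − 2·y: (5, 9/2) → (-4, 9/2)
T3 shear: x ← x − 2·y: (-4, 9/2) → (-13, 9/2)
T4 scale by (-2, -1): (-13, 9/2) → (26, -9/2)
T5 rotate counter-clockwise with cos θ = 5/13, sin θ = 12/13: (26, -9/2) → (184/13, 579/26)
T6 rotate counter-clockwise with cos θ = 5/13, sin θ = -12/13: (184/13, 579/26) → (26, -9/2)

T(p) = (26, -9/2)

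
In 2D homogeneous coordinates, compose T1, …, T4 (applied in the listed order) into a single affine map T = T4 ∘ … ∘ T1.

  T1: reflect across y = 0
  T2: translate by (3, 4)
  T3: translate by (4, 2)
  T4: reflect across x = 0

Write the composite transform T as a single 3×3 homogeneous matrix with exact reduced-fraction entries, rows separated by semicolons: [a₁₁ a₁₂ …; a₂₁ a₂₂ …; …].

T = [-1 0 -7; 0 -1 6; 0 0 1]

T1 = [1 0 0; 0 -1 0; 0 0 1]
T2·T1 = [1 0 3; 0 -1 4; 0 0 1]
T3·…·T1 = [1 0 7; 0 -1 6; 0 0 1]
T4·…·T1 = [-1 0 -7; 0 -1 6; 0 0 1]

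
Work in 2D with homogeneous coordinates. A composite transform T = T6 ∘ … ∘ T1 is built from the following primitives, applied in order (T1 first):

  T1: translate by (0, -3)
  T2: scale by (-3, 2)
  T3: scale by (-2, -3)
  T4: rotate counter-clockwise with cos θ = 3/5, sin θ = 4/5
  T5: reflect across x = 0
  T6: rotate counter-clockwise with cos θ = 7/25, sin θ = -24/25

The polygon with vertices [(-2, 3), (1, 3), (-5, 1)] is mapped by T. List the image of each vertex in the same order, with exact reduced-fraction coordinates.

T1 translate by (0, -3): (-2, 3) → (-2, 0); (1, 3) → (1, 0); (-5, 1) → (-5, -2)
T2 scale by (-3, 2): (-2, 0) → (6, 0); (1, 0) → (-3, 0); (-5, -2) → (15, -4)
T3 scale by (-2, -3): (6, 0) → (-12, 0); (-3, 0) → (6, 0); (15, -4) → (-30, 12)
T4 rotate counter-clockwise with cos θ = 3/5, sin θ = 4/5: (-12, 0) → (-36/5, -48/5); (6, 0) → (18/5, 24/5); (-30, 12) → (-138/5, -84/5)
T5 reflect across x = 0: (-36/5, -48/5) → (36/5, -48/5); (18/5, 24/5) → (-18/5, 24/5); (-138/5, -84/5) → (138/5, -84/5)
T6 rotate counter-clockwise with cos θ = 7/25, sin θ = -24/25: (36/5, -48/5) → (-36/5, -48/5); (-18/5, 24/5) → (18/5, 24/5); (138/5, -84/5) → (-42/5, -156/5)

image vertices: (-36/5, -48/5), (18/5, 24/5), (-42/5, -156/5)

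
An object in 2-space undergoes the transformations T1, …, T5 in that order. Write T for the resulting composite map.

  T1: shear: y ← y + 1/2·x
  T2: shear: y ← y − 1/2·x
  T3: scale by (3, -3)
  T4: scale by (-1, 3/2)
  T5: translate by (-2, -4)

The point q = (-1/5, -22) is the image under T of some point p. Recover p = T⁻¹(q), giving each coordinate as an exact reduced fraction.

T1 = [1 0 0; 1/2 1 0; 0 0 1]
T2·T1 = [1 0 0; 0 1 0; 0 0 1]
T3·…·T1 = [3 0 0; 0 -3 0; 0 0 1]
T4·…·T1 = [-3 0 0; 0 -9/2 0; 0 0 1]
T5·…·T1 = [-3 0 -2; 0 -9/2 -4; 0 0 1]
det M = 27/2; M⁻¹ = [-1/3 0 -2/3; 0 -2/9 -8/9; 0 0 1]
M⁻¹ · (-1/5, -22)ᵀ = (-3/5, 4)ᵀ

p = (-3/5, 4)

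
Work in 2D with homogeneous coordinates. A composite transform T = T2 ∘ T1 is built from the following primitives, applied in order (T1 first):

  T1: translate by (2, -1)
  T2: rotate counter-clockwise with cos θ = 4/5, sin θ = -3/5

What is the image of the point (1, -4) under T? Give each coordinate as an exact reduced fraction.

T1 translate by (2, -1): (1, -4) → (3, -5)
T2 rotate counter-clockwise with cos θ = 4/5, sin θ = -3/5: (3, -5) → (-3/5, -29/5)

T(p) = (-3/5, -29/5)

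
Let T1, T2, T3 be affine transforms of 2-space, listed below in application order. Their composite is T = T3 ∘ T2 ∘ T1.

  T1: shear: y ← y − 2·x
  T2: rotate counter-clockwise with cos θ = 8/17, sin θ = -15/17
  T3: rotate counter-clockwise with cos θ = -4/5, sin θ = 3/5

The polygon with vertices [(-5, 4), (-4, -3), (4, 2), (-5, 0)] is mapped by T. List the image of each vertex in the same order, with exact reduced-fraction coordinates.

T1 shear: y ← y − 2·x: (-5, 4) → (-5, 14); (-4, -3) → (-4, 5); (4, 2) → (4, -6); (-5, 0) → (-5, 10)
T2 rotate counter-clockwise with cos θ = 8/17, sin θ = -15/17: (-5, 14) → (10, 11); (-4, 5) → (43/17, 100/17); (4, -6) → (-58/17, -108/17); (-5, 10) → (110/17, 155/17)
T3 rotate counter-clockwise with cos θ = -4/5, sin θ = 3/5: (10, 11) → (-73/5, -14/5); (43/17, 100/17) → (-472/85, -271/85); (-58/17, -108/17) → (556/85, 258/85); (110/17, 155/17) → (-181/17, -58/17)

image vertices: (-73/5, -14/5), (-472/85, -271/85), (556/85, 258/85), (-181/17, -58/17)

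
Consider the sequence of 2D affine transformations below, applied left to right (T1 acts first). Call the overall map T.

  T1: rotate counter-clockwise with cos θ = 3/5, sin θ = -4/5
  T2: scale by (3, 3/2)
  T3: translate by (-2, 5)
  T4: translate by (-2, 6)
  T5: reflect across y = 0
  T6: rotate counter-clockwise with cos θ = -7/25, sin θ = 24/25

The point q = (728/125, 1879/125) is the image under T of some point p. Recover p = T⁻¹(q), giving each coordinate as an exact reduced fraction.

T1 = [3/5 4/5 0; -4/5 3/5 0; 0 0 1]
T2·T1 = [9/5 12/5 0; -6/5 9/10 0; 0 0 1]
T3·…·T1 = [9/5 12/5 -2; -6/5 9/10 5; 0 0 1]
T4·…·T1 = [9/5 12/5 -4; -6/5 9/10 11; 0 0 1]
T5·…·T1 = [9/5 12/5 -4; 6/5 -9/10 -11; 0 0 1]
T6·…·T1 = [-207/125 24/125 292/25; 174/125 639/250 -19/25; 0 0 1]
det M = -9/2; M⁻¹ = [-71/125 16/375 20/3; 116/375 46/125 -10/3; 0 0 1]
M⁻¹ · (728/125, 1879/125)ᵀ = (4, 4)ᵀ

p = (4, 4)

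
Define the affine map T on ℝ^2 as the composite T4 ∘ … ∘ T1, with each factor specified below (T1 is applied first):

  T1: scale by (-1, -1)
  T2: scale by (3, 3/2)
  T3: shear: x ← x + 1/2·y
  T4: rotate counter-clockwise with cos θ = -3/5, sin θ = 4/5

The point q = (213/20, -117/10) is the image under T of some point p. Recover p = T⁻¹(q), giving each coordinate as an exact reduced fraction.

p = (5, 1)

T1 = [-1 0 0; 0 -1 0; 0 0 1]
T2·T1 = [-3 0 0; 0 -3/2 0; 0 0 1]
T3·…·T1 = [-3 -3/4 0; 0 -3/2 0; 0 0 1]
T4·…·T1 = [9/5 33/20 0; -12/5 3/10 0; 0 0 1]
det M = 9/2; M⁻¹ = [1/15 -11/30 0; 8/15 2/5 0; 0 0 1]
M⁻¹ · (213/20, -117/10)ᵀ = (5, 1)ᵀ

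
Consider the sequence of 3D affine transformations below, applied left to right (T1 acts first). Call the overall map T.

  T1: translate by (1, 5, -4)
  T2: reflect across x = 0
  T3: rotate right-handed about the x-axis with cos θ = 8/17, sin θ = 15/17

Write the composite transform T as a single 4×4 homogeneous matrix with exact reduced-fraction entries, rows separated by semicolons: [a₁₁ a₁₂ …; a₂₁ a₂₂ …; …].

T = [-1 0 0 -1; 0 8/17 -15/17 100/17; 0 15/17 8/17 43/17; 0 0 0 1]

T1 = [1 0 0 1; 0 1 0 5; 0 0 1 -4; 0 0 0 1]
T2·T1 = [-1 0 0 -1; 0 1 0 5; 0 0 1 -4; 0 0 0 1]
T3·…·T1 = [-1 0 0 -1; 0 8/17 -15/17 100/17; 0 15/17 8/17 43/17; 0 0 0 1]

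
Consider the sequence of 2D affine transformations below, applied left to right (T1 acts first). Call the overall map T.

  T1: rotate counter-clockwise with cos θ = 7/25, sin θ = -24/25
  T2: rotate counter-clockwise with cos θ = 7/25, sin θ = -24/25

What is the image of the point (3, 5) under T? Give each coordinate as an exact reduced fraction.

T1 rotate counter-clockwise with cos θ = 7/25, sin θ = -24/25: (3, 5) → (141/25, -37/25)
T2 rotate counter-clockwise with cos θ = 7/25, sin θ = -24/25: (141/25, -37/25) → (99/625, -3643/625)

T(p) = (99/625, -3643/625)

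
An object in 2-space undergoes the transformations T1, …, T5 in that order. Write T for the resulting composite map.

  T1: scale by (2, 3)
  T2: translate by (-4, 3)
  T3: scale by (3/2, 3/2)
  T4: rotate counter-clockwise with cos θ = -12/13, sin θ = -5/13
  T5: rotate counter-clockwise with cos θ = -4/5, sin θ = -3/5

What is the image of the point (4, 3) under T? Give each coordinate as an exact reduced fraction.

T(p) = (-162/13, 186/13)

T1 scale by (2, 3): (4, 3) → (8, 9)
T2 translate by (-4, 3): (8, 9) → (4, 12)
T3 scale by (3/2, 3/2): (4, 12) → (6, 18)
T4 rotate counter-clockwise with cos θ = -12/13, sin θ = -5/13: (6, 18) → (18/13, -246/13)
T5 rotate counter-clockwise with cos θ = -4/5, sin θ = -3/5: (18/13, -246/13) → (-162/13, 186/13)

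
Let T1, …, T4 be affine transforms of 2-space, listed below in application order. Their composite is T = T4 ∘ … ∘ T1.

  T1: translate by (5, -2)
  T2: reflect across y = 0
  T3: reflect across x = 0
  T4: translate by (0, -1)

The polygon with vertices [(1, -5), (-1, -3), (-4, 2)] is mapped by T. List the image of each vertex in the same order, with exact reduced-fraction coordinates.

T1 translate by (5, -2): (1, -5) → (6, -7); (-1, -3) → (4, -5); (-4, 2) → (1, 0)
T2 reflect across y = 0: (6, -7) → (6, 7); (4, -5) → (4, 5); (1, 0) → (1, 0)
T3 reflect across x = 0: (6, 7) → (-6, 7); (4, 5) → (-4, 5); (1, 0) → (-1, 0)
T4 translate by (0, -1): (-6, 7) → (-6, 6); (-4, 5) → (-4, 4); (-1, 0) → (-1, -1)

image vertices: (-6, 6), (-4, 4), (-1, -1)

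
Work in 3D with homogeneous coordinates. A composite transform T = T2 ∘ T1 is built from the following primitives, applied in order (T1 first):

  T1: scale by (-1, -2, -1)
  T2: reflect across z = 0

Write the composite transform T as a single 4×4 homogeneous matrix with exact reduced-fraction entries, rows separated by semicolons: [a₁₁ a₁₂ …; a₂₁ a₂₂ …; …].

T = [-1 0 0 0; 0 -2 0 0; 0 0 1 0; 0 0 0 1]

T1 = [-1 0 0 0; 0 -2 0 0; 0 0 -1 0; 0 0 0 1]
T2·T1 = [-1 0 0 0; 0 -2 0 0; 0 0 1 0; 0 0 0 1]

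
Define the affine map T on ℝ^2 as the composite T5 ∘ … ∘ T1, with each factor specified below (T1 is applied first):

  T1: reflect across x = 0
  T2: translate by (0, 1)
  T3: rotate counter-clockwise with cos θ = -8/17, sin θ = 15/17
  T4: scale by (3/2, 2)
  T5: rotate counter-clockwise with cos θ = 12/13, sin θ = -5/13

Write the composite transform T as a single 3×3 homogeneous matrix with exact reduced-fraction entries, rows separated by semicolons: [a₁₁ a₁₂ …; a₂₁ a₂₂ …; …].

T1 = [-1 0 0; 0 1 0; 0 0 1]
T2·T1 = [-1 0 0; 0 1 1; 0 0 1]
T3·…·T1 = [8/17 -15/17 -15/17; -15/17 -8/17 -8/17; 0 0 1]
T4·…·T1 = [12/17 -45/34 -45/34; -30/17 -16/17 -16/17; 0 0 1]
T5·…·T1 = [-6/221 -350/221 -350/221; -420/221 -159/442 -159/442; 0 0 1]

T = [-6/221 -350/221 -350/221; -420/221 -159/442 -159/442; 0 0 1]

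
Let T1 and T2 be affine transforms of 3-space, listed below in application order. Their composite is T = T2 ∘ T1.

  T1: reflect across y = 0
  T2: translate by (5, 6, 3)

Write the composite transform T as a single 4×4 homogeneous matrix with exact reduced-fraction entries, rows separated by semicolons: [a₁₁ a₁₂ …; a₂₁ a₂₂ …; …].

T = [1 0 0 5; 0 -1 0 6; 0 0 1 3; 0 0 0 1]

T1 = [1 0 0 0; 0 -1 0 0; 0 0 1 0; 0 0 0 1]
T2·T1 = [1 0 0 5; 0 -1 0 6; 0 0 1 3; 0 0 0 1]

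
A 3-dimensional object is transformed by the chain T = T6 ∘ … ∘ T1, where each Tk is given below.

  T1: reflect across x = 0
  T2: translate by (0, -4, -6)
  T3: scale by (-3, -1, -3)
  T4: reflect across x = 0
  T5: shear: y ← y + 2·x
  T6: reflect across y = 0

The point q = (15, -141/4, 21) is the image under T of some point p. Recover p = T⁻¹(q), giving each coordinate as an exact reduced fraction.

p = (-5, -5/4, -1)

T1 = [-1 0 0 0; 0 1 0 0; 0 0 1 0; 0 0 0 1]
T2·T1 = [-1 0 0 0; 0 1 0 -4; 0 0 1 -6; 0 0 0 1]
T3·…·T1 = [3 0 0 0; 0 -1 0 4; 0 0 -3 18; 0 0 0 1]
T4·…·T1 = [-3 0 0 0; 0 -1 0 4; 0 0 -3 18; 0 0 0 1]
T5·…·T1 = [-3 0 0 0; -6 -1 0 4; 0 0 -3 18; 0 0 0 1]
T6·…·T1 = [-3 0 0 0; 6 1 0 -4; 0 0 -3 18; 0 0 0 1]
det M = 9; M⁻¹ = [-1/3 0 0 0; 2 1 0 4; 0 0 -1/3 6; 0 0 0 1]
M⁻¹ · (15, -141/4, 21)ᵀ = (-5, -5/4, -1)ᵀ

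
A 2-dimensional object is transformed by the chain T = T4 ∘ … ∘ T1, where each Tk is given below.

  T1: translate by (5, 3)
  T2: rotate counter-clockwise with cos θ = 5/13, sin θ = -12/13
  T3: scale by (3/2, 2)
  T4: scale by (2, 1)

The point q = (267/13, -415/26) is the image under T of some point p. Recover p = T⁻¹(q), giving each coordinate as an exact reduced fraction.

T1 = [1 0 5; 0 1 3; 0 0 1]
T2·T1 = [5/13 12/13 61/13; -12/13 5/13 -45/13; 0 0 1]
T3·…·T1 = [15/26 18/13 183/26; -24/13 10/13 -90/13; 0 0 1]
T4·…·T1 = [15/13 36/13 183/13; -24/13 10/13 -90/13; 0 0 1]
det M = 6; M⁻¹ = [5/39 -6/13 -5; 4/13 5/26 -3; 0 0 1]
M⁻¹ · (267/13, -415/26)ᵀ = (5, 1/4)ᵀ

p = (5, 1/4)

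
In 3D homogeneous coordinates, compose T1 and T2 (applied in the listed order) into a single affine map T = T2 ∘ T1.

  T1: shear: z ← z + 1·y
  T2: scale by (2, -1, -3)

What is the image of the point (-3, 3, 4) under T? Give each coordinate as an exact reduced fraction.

T1 shear: z ← z + 1·y: (-3, 3, 4) → (-3, 3, 7)
T2 scale by (2, -1, -3): (-3, 3, 7) → (-6, -3, -21)

T(p) = (-6, -3, -21)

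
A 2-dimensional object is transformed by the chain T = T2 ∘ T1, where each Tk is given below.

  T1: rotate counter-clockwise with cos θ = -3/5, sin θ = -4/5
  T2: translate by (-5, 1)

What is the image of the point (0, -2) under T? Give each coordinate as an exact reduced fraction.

T1 rotate counter-clockwise with cos θ = -3/5, sin θ = -4/5: (0, -2) → (-8/5, 6/5)
T2 translate by (-5, 1): (-8/5, 6/5) → (-33/5, 11/5)

T(p) = (-33/5, 11/5)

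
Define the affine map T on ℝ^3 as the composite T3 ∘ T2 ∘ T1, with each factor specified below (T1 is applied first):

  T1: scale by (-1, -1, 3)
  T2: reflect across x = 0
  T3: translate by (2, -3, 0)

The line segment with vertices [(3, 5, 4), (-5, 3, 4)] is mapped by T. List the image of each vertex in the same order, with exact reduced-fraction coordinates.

image vertices: (5, -8, 12), (-3, -6, 12)

T1 scale by (-1, -1, 3): (3, 5, 4) → (-3, -5, 12); (-5, 3, 4) → (5, -3, 12)
T2 reflect across x = 0: (-3, -5, 12) → (3, -5, 12); (5, -3, 12) → (-5, -3, 12)
T3 translate by (2, -3, 0): (3, -5, 12) → (5, -8, 12); (-5, -3, 12) → (-3, -6, 12)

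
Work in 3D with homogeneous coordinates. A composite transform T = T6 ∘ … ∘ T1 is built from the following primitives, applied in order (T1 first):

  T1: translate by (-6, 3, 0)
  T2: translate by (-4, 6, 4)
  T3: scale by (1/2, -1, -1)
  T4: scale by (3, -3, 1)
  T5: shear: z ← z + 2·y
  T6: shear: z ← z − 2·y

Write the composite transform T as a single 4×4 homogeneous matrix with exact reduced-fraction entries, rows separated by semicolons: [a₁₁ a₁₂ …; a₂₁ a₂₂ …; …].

T1 = [1 0 0 -6; 0 1 0 3; 0 0 1 0; 0 0 0 1]
T2·T1 = [1 0 0 -10; 0 1 0 9; 0 0 1 4; 0 0 0 1]
T3·…·T1 = [1/2 0 0 -5; 0 -1 0 -9; 0 0 -1 -4; 0 0 0 1]
T4·…·T1 = [3/2 0 0 -15; 0 3 0 27; 0 0 -1 -4; 0 0 0 1]
T5·…·T1 = [3/2 0 0 -15; 0 3 0 27; 0 6 -1 50; 0 0 0 1]
T6·…·T1 = [3/2 0 0 -15; 0 3 0 27; 0 0 -1 -4; 0 0 0 1]

T = [3/2 0 0 -15; 0 3 0 27; 0 0 -1 -4; 0 0 0 1]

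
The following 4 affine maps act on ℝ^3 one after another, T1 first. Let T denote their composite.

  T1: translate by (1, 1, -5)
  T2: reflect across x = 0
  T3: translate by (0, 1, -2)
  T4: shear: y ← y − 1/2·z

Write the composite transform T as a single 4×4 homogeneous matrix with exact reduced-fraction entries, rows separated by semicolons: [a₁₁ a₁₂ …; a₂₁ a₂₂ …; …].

T1 = [1 0 0 1; 0 1 0 1; 0 0 1 -5; 0 0 0 1]
T2·T1 = [-1 0 0 -1; 0 1 0 1; 0 0 1 -5; 0 0 0 1]
T3·…·T1 = [-1 0 0 -1; 0 1 0 2; 0 0 1 -7; 0 0 0 1]
T4·…·T1 = [-1 0 0 -1; 0 1 -1/2 11/2; 0 0 1 -7; 0 0 0 1]

T = [-1 0 0 -1; 0 1 -1/2 11/2; 0 0 1 -7; 0 0 0 1]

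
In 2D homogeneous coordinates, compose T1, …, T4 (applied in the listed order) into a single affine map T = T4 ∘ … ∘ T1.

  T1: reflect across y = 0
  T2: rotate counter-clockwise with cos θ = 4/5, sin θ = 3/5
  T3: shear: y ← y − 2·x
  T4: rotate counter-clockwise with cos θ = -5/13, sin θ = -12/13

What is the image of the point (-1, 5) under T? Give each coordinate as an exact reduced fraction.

T(p) = (-119/13, 93/65)

T1 reflect across y = 0: (-1, 5) → (-1, -5)
T2 rotate counter-clockwise with cos θ = 4/5, sin θ = 3/5: (-1, -5) → (11/5, -23/5)
T3 shear: y ← y − 2·x: (11/5, -23/5) → (11/5, -9)
T4 rotate counter-clockwise with cos θ = -5/13, sin θ = -12/13: (11/5, -9) → (-119/13, 93/65)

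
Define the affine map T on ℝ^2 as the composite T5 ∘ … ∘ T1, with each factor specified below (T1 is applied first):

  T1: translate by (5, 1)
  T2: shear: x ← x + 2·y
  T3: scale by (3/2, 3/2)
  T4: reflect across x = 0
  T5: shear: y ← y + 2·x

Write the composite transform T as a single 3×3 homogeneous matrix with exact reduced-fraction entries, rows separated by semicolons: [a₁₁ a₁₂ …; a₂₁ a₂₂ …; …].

T = [-3/2 -3 -21/2; -3 -9/2 -39/2; 0 0 1]

T1 = [1 0 5; 0 1 1; 0 0 1]
T2·T1 = [1 2 7; 0 1 1; 0 0 1]
T3·…·T1 = [3/2 3 21/2; 0 3/2 3/2; 0 0 1]
T4·…·T1 = [-3/2 -3 -21/2; 0 3/2 3/2; 0 0 1]
T5·…·T1 = [-3/2 -3 -21/2; -3 -9/2 -39/2; 0 0 1]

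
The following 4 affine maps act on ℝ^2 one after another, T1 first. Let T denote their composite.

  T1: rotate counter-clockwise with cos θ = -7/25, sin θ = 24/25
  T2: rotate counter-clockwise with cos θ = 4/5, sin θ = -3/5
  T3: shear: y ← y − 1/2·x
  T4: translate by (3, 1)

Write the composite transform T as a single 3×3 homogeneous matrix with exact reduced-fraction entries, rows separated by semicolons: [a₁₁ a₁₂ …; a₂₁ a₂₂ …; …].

T1 = [-7/25 -24/25 0; 24/25 -7/25 0; 0 0 1]
T2·T1 = [44/125 -117/125 0; 117/125 44/125 0; 0 0 1]
T3·…·T1 = [44/125 -117/125 0; 19/25 41/50 0; 0 0 1]
T4·…·T1 = [44/125 -117/125 3; 19/25 41/50 1; 0 0 1]

T = [44/125 -117/125 3; 19/25 41/50 1; 0 0 1]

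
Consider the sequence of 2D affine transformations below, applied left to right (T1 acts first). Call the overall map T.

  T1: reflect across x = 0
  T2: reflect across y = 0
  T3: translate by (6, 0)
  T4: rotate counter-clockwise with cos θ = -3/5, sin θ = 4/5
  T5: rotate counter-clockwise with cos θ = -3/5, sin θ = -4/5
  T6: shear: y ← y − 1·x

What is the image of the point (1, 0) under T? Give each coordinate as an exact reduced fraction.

T(p) = (5, -5)

T1 reflect across x = 0: (1, 0) → (-1, 0)
T2 reflect across y = 0: (-1, 0) → (-1, 0)
T3 translate by (6, 0): (-1, 0) → (5, 0)
T4 rotate counter-clockwise with cos θ = -3/5, sin θ = 4/5: (5, 0) → (-3, 4)
T5 rotate counter-clockwise with cos θ = -3/5, sin θ = -4/5: (-3, 4) → (5, 0)
T6 shear: y ← y − 1·x: (5, 0) → (5, -5)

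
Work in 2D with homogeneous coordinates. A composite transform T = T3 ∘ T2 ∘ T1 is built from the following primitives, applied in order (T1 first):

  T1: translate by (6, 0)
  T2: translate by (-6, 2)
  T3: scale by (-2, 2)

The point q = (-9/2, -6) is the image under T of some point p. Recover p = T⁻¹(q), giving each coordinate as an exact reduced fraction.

p = (9/4, -5)

T1 = [1 0 6; 0 1 0; 0 0 1]
T2·T1 = [1 0 0; 0 1 2; 0 0 1]
T3·…·T1 = [-2 0 0; 0 2 4; 0 0 1]
det M = -4; M⁻¹ = [-1/2 0 0; 0 1/2 -2; 0 0 1]
M⁻¹ · (-9/2, -6)ᵀ = (9/4, -5)ᵀ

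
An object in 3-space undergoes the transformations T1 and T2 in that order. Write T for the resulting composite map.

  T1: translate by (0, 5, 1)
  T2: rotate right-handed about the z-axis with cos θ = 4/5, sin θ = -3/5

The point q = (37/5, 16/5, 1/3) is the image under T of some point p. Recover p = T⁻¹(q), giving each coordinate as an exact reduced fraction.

T1 = [1 0 0 0; 0 1 0 5; 0 0 1 1; 0 0 0 1]
T2·T1 = [4/5 3/5 0 3; -3/5 4/5 0 4; 0 0 1 1; 0 0 0 1]
det M = 1; M⁻¹ = [4/5 -3/5 0 0; 3/5 4/5 0 -5; 0 0 1 -1; 0 0 0 1]
M⁻¹ · (37/5, 16/5, 1/3)ᵀ = (4, 2, -2/3)ᵀ

p = (4, 2, -2/3)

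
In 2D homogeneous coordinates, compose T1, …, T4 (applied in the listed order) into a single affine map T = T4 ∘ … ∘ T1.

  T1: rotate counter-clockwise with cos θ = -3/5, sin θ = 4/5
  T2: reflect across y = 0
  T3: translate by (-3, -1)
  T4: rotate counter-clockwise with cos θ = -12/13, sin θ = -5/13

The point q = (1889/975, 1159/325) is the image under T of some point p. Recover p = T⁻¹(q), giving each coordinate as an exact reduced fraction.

T1 = [-3/5 -4/5 0; 4/5 -3/5 0; 0 0 1]
T2·T1 = [-3/5 -4/5 0; -4/5 3/5 0; 0 0 1]
T3·…·T1 = [-3/5 -4/5 -3; -4/5 3/5 -1; 0 0 1]
T4·…·T1 = [16/65 63/65 31/13; 63/65 -16/65 27/13; 0 0 1]
det M = -1; M⁻¹ = [16/65 63/65 -13/5; 63/65 -16/65 -9/5; 0 0 1]
M⁻¹ · (1889/975, 1159/325)ᵀ = (4/3, -4/5)ᵀ

p = (4/3, -4/5)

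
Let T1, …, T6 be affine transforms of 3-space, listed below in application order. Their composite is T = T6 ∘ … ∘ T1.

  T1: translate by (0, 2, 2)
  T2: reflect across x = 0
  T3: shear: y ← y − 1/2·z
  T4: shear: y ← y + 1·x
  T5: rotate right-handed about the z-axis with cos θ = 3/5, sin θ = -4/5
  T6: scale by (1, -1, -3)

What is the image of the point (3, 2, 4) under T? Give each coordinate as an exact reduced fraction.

T1 translate by (0, 2, 2): (3, 2, 4) → (3, 4, 6)
T2 reflect across x = 0: (3, 4, 6) → (-3, 4, 6)
T3 shear: y ← y − 1/2·z: (-3, 4, 6) → (-3, 1, 6)
T4 shear: y ← y + 1·x: (-3, 1, 6) → (-3, -2, 6)
T5 rotate right-handed about the z-axis with cos θ = 3/5, sin θ = -4/5: (-3, -2, 6) → (-17/5, 6/5, 6)
T6 scale by (1, -1, -3): (-17/5, 6/5, 6) → (-17/5, -6/5, -18)

T(p) = (-17/5, -6/5, -18)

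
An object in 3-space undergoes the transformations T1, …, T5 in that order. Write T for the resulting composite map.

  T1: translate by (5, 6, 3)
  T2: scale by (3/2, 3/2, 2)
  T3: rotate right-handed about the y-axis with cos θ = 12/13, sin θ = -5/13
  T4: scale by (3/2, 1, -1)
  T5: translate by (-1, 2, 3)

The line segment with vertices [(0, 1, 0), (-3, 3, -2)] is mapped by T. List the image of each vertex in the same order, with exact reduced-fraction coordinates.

image vertices: (77/13, 25/2, -141/26), (2, 31/2, 0)

T1 translate by (5, 6, 3): (0, 1, 0) → (5, 7, 3); (-3, 3, -2) → (2, 9, 1)
T2 scale by (3/2, 3/2, 2): (5, 7, 3) → (15/2, 21/2, 6); (2, 9, 1) → (3, 27/2, 2)
T3 rotate right-handed about the y-axis with cos θ = 12/13, sin θ = -5/13: (15/2, 21/2, 6) → (60/13, 21/2, 219/26); (3, 27/2, 2) → (2, 27/2, 3)
T4 scale by (3/2, 1, -1): (60/13, 21/2, 219/26) → (90/13, 21/2, -219/26); (2, 27/2, 3) → (3, 27/2, -3)
T5 translate by (-1, 2, 3): (90/13, 21/2, -219/26) → (77/13, 25/2, -141/26); (3, 27/2, -3) → (2, 31/2, 0)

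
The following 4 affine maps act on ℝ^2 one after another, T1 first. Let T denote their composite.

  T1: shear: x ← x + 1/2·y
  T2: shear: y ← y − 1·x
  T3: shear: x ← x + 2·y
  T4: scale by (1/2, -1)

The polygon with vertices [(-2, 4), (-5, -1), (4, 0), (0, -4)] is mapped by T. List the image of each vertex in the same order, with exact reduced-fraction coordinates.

T1 shear: x ← x + 1/2·y: (-2, 4) → (0, 4); (-5, -1) → (-11/2, -1); (4, 0) → (4, 0); (0, -4) → (-2, -4)
T2 shear: y ← y − 1·x: (0, 4) → (0, 4); (-11/2, -1) → (-11/2, 9/2); (4, 0) → (4, -4); (-2, -4) → (-2, -2)
T3 shear: x ← x + 2·y: (0, 4) → (8, 4); (-11/2, 9/2) → (7/2, 9/2); (4, -4) → (-4, -4); (-2, -2) → (-6, -2)
T4 scale by (1/2, -1): (8, 4) → (4, -4); (7/2, 9/2) → (7/4, -9/2); (-4, -4) → (-2, 4); (-6, -2) → (-3, 2)

image vertices: (4, -4), (7/4, -9/2), (-2, 4), (-3, 2)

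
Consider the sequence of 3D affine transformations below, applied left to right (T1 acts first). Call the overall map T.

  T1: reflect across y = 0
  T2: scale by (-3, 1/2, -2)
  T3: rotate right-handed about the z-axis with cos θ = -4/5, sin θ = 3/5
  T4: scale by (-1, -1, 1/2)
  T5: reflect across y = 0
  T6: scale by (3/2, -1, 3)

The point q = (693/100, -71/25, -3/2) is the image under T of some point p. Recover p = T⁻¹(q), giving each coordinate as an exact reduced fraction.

T1 = [1 0 0 0; 0 -1 0 0; 0 0 1 0; 0 0 0 1]
T2·T1 = [-3 0 0 0; 0 -1/2 0 0; 0 0 -2 0; 0 0 0 1]
T3·…·T1 = [12/5 3/10 0 0; -9/5 2/5 0 0; 0 0 -2 0; 0 0 0 1]
T4·…·T1 = [-12/5 -3/10 0 0; 9/5 -2/5 0 0; 0 0 -1 0; 0 0 0 1]
T5·…·T1 = [-12/5 -3/10 0 0; -9/5 2/5 0 0; 0 0 -1 0; 0 0 0 1]
T6·…·T1 = [-18/5 -9/20 0 0; 9/5 -2/5 0 0; 0 0 -3 0; 0 0 0 1]
det M = -27/4; M⁻¹ = [-8/45 1/5 0 0; -4/5 -8/5 0 0; 0 0 -1/3 0; 0 0 0 1]
M⁻¹ · (693/100, -71/25, -3/2)ᵀ = (-9/5, -1, 1/2)ᵀ

p = (-9/5, -1, 1/2)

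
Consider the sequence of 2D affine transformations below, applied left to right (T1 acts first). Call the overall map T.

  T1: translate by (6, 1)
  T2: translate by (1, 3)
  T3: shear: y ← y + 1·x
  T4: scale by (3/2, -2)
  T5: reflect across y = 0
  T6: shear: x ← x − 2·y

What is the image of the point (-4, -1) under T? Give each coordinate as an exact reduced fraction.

T(p) = (-39/2, 12)

T1 translate by (6, 1): (-4, -1) → (2, 0)
T2 translate by (1, 3): (2, 0) → (3, 3)
T3 shear: y ← y + 1·x: (3, 3) → (3, 6)
T4 scale by (3/2, -2): (3, 6) → (9/2, -12)
T5 reflect across y = 0: (9/2, -12) → (9/2, 12)
T6 shear: x ← x − 2·y: (9/2, 12) → (-39/2, 12)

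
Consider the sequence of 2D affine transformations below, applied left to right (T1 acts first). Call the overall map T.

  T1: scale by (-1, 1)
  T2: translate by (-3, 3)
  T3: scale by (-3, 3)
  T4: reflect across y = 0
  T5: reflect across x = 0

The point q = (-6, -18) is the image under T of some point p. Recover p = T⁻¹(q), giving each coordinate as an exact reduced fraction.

p = (-1, 3)

T1 = [-1 0 0; 0 1 0; 0 0 1]
T2·T1 = [-1 0 -3; 0 1 3; 0 0 1]
T3·…·T1 = [3 0 9; 0 3 9; 0 0 1]
T4·…·T1 = [3 0 9; 0 -3 -9; 0 0 1]
T5·…·T1 = [-3 0 -9; 0 -3 -9; 0 0 1]
det M = 9; M⁻¹ = [-1/3 0 -3; 0 -1/3 -3; 0 0 1]
M⁻¹ · (-6, -18)ᵀ = (-1, 3)ᵀ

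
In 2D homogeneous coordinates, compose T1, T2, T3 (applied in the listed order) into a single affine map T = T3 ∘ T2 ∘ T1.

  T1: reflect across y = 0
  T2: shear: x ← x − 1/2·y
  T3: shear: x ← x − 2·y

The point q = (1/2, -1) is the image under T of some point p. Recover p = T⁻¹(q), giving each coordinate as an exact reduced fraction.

p = (-2, 1)

T1 = [1 0 0; 0 -1 0; 0 0 1]
T2·T1 = [1 1/2 0; 0 -1 0; 0 0 1]
T3·…·T1 = [1 5/2 0; 0 -1 0; 0 0 1]
det M = -1; M⁻¹ = [1 5/2 0; 0 -1 0; 0 0 1]
M⁻¹ · (1/2, -1)ᵀ = (-2, 1)ᵀ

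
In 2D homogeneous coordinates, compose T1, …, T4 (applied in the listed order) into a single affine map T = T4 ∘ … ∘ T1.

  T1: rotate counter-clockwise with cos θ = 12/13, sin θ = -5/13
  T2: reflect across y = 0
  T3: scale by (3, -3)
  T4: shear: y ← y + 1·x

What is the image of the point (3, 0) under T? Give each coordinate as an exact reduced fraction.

T1 rotate counter-clockwise with cos θ = 12/13, sin θ = -5/13: (3, 0) → (36/13, -15/13)
T2 reflect across y = 0: (36/13, -15/13) → (36/13, 15/13)
T3 scale by (3, -3): (36/13, 15/13) → (108/13, -45/13)
T4 shear: y ← y + 1·x: (108/13, -45/13) → (108/13, 63/13)

T(p) = (108/13, 63/13)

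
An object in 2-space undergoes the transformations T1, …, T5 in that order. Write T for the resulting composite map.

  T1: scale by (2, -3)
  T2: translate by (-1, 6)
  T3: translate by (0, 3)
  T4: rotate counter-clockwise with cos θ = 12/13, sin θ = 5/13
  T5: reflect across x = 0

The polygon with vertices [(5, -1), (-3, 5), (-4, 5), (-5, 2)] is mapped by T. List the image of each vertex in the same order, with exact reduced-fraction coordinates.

T1 scale by (2, -3): (5, -1) → (10, 3); (-3, 5) → (-6, -15); (-4, 5) → (-8, -15); (-5, 2) → (-10, -6)
T2 translate by (-1, 6): (10, 3) → (9, 9); (-6, -15) → (-7, -9); (-8, -15) → (-9, -9); (-10, -6) → (-11, 0)
T3 translate by (0, 3): (9, 9) → (9, 12); (-7, -9) → (-7, -6); (-9, -9) → (-9, -6); (-11, 0) → (-11, 3)
T4 rotate counter-clockwise with cos θ = 12/13, sin θ = 5/13: (9, 12) → (48/13, 189/13); (-7, -6) → (-54/13, -107/13); (-9, -6) → (-6, -9); (-11, 3) → (-147/13, -19/13)
T5 reflect across x = 0: (48/13, 189/13) → (-48/13, 189/13); (-54/13, -107/13) → (54/13, -107/13); (-6, -9) → (6, -9); (-147/13, -19/13) → (147/13, -19/13)

image vertices: (-48/13, 189/13), (54/13, -107/13), (6, -9), (147/13, -19/13)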